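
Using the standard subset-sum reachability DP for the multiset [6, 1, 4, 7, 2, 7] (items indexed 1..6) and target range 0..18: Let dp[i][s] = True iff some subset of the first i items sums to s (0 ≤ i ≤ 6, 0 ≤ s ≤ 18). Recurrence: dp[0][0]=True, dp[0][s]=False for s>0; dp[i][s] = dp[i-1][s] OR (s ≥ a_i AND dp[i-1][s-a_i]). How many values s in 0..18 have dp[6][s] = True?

19

i\s   0   1   2   3   4   5   6   7   8   9  10  11  12  13  14  15  16  17  18
  0   T   F   F   F   F   F   F   F   F   F   F   F   F   F   F   F   F   F   F
  1   T   F   F   F   F   F   T   F   F   F   F   F   F   F   F   F   F   F   F
  2   T   T   F   F   F   F   T   T   F   F   F   F   F   F   F   F   F   F   F
  3   T   T   F   F   T   T   T   T   F   F   T   T   F   F   F   F   F   F   F
  4   T   T   F   F   T   T   T   T   T   F   T   T   T   T   T   F   F   T   T
  5   T   T   T   T   T   T   T   T   T   T   T   T   T   T   T   T   T   T   T
  6   T   T   T   T   T   T   T   T   T   T   T   T   T   T   T   T   T   T   T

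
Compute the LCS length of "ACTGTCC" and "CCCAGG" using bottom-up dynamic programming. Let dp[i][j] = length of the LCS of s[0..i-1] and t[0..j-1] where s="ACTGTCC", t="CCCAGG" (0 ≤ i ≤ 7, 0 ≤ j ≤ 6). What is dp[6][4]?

   ''  C  C  C  A  G  G
''  0  0  0  0  0  0  0
 A  0  0  0  0  1  1  1
 C  0  1  1  1  1  1  1
 T  0  1  1  1  1  1  1
 G  0  1  1  1  1  2  2
 T  0  1  1  1  1  2  2
 C  0  1  2  2  2  2  2
 C  0  1  2  3  3  3  3

2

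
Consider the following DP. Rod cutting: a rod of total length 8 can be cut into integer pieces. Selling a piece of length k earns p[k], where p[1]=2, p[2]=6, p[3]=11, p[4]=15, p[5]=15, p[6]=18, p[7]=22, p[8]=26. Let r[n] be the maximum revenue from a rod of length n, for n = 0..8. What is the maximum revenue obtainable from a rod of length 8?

   n    0    1    2    3    4    5    6    7    8
r[n]    0    2    6   11   15   17   22   26   30

30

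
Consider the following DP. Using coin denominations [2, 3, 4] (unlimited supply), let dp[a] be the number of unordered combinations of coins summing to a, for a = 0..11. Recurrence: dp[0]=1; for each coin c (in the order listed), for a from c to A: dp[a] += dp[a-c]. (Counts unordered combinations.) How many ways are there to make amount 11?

after  coin     0     1     2     3     4     5     6     7     8     9    10    11
          2     1     0     1     0     1     0     1     0     1     0     1     0
          3     1     0     1     1     1     1     2     1     2     2     2     2
          4     1     0     1     1     2     1     3     2     4     3     5     4

4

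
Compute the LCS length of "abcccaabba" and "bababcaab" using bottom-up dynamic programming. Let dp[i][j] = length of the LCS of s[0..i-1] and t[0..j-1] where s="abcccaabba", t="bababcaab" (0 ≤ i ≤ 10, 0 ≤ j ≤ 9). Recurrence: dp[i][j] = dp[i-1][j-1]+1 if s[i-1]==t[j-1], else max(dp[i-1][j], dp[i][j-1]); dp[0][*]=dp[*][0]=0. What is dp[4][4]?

   ''  b  a  b  a  b  c  a  a  b
''  0  0  0  0  0  0  0  0  0  0
 a  0  0  1  1  1  1  1  1  1  1
 b  0  1  1  2  2  2  2  2  2  2
 c  0  1  1  2  2  2  3  3  3  3
 c  0  1  1  2  2  2  3  3  3  3
 c  0  1  1  2  2  2  3  3  3  3
 a  0  1  2  2  3  3  3  4  4  4
 a  0  1  2  2  3  3  3  4  5  5
 b  0  1  2  3  3  4  4  4  5  6
 b  0  1  2  3  3  4  4  4  5  6
 a  0  1  2  3  4  4  4  5  5  6

2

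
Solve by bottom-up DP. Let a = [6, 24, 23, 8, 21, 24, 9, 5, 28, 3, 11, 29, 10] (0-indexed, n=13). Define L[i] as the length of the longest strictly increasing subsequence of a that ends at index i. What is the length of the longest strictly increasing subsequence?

   i    0    1    2    3    4    5    6    7    8    9   10   11   12
a[i]    6   24   23    8   21   24    9    5   28    3   11   29   10
L[i]    1    2    2    2    3    4    3    1    5    1    4    6    4

6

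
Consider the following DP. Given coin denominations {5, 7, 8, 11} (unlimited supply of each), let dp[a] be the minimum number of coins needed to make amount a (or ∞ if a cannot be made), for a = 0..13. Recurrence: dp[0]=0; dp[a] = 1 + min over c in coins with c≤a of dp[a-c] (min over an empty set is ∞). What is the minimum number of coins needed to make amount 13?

 a  0  1  2  3  4  5  6  7  8  9 10 11 12 13
dp  0  -  -  -  -  1  -  1  1  -  2  1  2  2
(- denotes ∞ / unreachable)

2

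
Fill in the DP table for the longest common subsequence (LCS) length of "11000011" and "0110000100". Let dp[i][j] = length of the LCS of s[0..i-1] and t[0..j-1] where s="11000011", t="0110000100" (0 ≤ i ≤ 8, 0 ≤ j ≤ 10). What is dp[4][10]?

   ''  0  1  1  0  0  0  0  1  0  0
''  0  0  0  0  0  0  0  0  0  0  0
 1  0  0  1  1  1  1  1  1  1  1  1
 1  0  0  1  2  2  2  2  2  2  2  2
 0  0  1  1  2  3  3  3  3  3  3  3
 0  0  1  1  2  3  4  4  4  4  4  4
 0  0  1  1  2  3  4  5  5  5  5  5
 0  0  1  1  2  3  4  5  6  6  6  6
 1  0  1  2  2  3  4  5  6  7  7  7
 1  0  1  2  3  3  4  5  6  7  7  7

4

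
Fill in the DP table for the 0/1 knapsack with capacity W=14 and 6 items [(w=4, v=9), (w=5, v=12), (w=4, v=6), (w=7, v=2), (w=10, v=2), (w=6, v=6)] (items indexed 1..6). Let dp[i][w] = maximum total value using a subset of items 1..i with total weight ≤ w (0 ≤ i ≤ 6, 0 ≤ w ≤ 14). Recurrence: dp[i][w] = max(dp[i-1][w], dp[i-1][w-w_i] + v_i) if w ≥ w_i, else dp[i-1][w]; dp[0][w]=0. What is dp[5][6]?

12

i\w   0   1   2   3   4   5   6   7   8   9  10  11  12  13  14
  0   0   0   0   0   0   0   0   0   0   0   0   0   0   0   0
  1   0   0   0   0   9   9   9   9   9   9   9   9   9   9   9
  2   0   0   0   0   9  12  12  12  12  21  21  21  21  21  21
  3   0   0   0   0   9  12  12  12  15  21  21  21  21  27  27
  4   0   0   0   0   9  12  12  12  15  21  21  21  21  27  27
  5   0   0   0   0   9  12  12  12  15  21  21  21  21  27  27
  6   0   0   0   0   9  12  12  12  15  21  21  21  21  27  27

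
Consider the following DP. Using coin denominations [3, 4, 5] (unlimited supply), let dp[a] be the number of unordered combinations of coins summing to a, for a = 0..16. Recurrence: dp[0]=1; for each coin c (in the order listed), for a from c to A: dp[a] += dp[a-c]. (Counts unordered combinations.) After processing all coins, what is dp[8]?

2

after  coin     0     1     2     3     4     5     6     7     8     9    10    11    12    13    14    15    16
          3     1     0     0     1     0     0     1     0     0     1     0     0     1     0     0     1     0
          4     1     0     0     1     1     0     1     1     1     1     1     1     2     1     1     2     2
          5     1     0     0     1     1     1     1     1     2     2     2     2     3     3     3     4     4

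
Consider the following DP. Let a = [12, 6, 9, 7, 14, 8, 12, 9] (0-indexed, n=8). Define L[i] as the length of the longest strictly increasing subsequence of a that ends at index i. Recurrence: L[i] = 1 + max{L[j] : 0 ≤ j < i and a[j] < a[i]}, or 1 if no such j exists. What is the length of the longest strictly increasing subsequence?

4

   i    0    1    2    3    4    5    6    7
a[i]   12    6    9    7   14    8   12    9
L[i]    1    1    2    2    3    3    4    4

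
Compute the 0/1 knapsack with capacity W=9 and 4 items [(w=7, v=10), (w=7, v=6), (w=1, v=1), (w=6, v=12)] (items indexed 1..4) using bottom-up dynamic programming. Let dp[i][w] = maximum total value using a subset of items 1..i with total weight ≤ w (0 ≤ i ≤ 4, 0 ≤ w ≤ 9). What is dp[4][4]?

1

i\w   0   1   2   3   4   5   6   7   8   9
  0   0   0   0   0   0   0   0   0   0   0
  1   0   0   0   0   0   0   0  10  10  10
  2   0   0   0   0   0   0   0  10  10  10
  3   0   1   1   1   1   1   1  10  11  11
  4   0   1   1   1   1   1  12  13  13  13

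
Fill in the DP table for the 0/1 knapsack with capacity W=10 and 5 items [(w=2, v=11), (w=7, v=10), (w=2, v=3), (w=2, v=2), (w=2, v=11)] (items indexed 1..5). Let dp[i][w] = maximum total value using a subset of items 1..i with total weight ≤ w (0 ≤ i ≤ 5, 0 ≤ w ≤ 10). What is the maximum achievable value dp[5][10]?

i\w   0   1   2   3   4   5   6   7   8   9  10
  0   0   0   0   0   0   0   0   0   0   0   0
  1   0   0  11  11  11  11  11  11  11  11  11
  2   0   0  11  11  11  11  11  11  11  21  21
  3   0   0  11  11  14  14  14  14  14  21  21
  4   0   0  11  11  14  14  16  16  16  21  21
  5   0   0  11  11  22  22  25  25  27  27  27

27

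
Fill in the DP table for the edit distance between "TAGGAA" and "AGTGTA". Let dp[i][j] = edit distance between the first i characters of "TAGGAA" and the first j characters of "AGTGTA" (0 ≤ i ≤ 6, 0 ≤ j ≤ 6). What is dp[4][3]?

   ''  A  G  T  G  T  A
''  0  1  2  3  4  5  6
 T  1  1  2  2  3  4  5
 A  2  1  2  3  3  4  4
 G  3  2  1  2  3  4  5
 G  4  3  2  2  2  3  4
 A  5  4  3  3  3  3  3
 A  6  5  4  4  4  4  3

2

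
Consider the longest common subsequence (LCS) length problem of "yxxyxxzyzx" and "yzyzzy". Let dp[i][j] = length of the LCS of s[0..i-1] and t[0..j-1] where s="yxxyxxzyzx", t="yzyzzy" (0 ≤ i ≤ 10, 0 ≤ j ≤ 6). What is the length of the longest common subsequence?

   ''  y  z  y  z  z  y
''  0  0  0  0  0  0  0
 y  0  1  1  1  1  1  1
 x  0  1  1  1  1  1  1
 x  0  1  1  1  1  1  1
 y  0  1  1  2  2  2  2
 x  0  1  1  2  2  2  2
 x  0  1  1  2  2  2  2
 z  0  1  2  2  3  3  3
 y  0  1  2  3  3  3  4
 z  0  1  2  3  4  4  4
 x  0  1  2  3  4  4  4

4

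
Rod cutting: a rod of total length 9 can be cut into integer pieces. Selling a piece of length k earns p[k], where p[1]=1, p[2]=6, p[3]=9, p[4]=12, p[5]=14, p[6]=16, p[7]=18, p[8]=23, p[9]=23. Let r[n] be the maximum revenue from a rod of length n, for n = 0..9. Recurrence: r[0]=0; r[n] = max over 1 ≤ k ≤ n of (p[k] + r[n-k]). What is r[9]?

   n    0    1    2    3    4    5    6    7    8    9
r[n]    0    1    6    9   12   15   18   21   24   27

27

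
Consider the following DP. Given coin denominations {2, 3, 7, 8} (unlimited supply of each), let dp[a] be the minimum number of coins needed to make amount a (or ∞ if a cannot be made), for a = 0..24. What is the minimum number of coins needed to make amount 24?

 a  0  1  2  3  4  5  6  7  8  9 10 11 12 13 14 15 16 17 18 19 20 21 22 23 24
dp  0  -  1  1  2  2  2  1  1  2  2  2  3  3  2  2  2  3  3  3  4  3  3  3  3
(- denotes ∞ / unreachable)

3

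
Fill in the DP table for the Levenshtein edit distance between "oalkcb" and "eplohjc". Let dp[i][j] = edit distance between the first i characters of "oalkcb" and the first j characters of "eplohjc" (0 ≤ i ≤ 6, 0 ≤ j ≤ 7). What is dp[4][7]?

   ''  e  p  l  o  h  j  c
''  0  1  2  3  4  5  6  7
 o  1  1  2  3  3  4  5  6
 a  2  2  2  3  4  4  5  6
 l  3  3  3  2  3  4  5  6
 k  4  4  4  3  3  4  5  6
 c  5  5  5  4  4  4  5  5
 b  6  6  6  5  5  5  5  6

6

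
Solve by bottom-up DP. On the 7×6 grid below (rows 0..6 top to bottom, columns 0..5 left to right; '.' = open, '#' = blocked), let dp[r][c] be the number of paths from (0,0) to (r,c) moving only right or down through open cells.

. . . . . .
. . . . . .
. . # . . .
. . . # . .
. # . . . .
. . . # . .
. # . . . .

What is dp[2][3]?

r\c   0   1   2   3   4   5
  0   1   1   1   1   1   1
  1   1   2   3   4   5   6
  2   1   3   0   4   9  15
  3   1   4   4   0   9  24
  4   1   0   4   4  13  37
  5   1   1   5   0  13  50
  6   1   0   5   5  18  68

4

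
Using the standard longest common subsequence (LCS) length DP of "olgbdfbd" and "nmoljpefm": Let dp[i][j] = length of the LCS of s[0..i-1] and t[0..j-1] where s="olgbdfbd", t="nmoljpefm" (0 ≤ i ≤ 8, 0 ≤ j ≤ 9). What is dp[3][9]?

   ''  n  m  o  l  j  p  e  f  m
''  0  0  0  0  0  0  0  0  0  0
 o  0  0  0  1  1  1  1  1  1  1
 l  0  0  0  1  2  2  2  2  2  2
 g  0  0  0  1  2  2  2  2  2  2
 b  0  0  0  1  2  2  2  2  2  2
 d  0  0  0  1  2  2  2  2  2  2
 f  0  0  0  1  2  2  2  2  3  3
 b  0  0  0  1  2  2  2  2  3  3
 d  0  0  0  1  2  2  2  2  3  3

2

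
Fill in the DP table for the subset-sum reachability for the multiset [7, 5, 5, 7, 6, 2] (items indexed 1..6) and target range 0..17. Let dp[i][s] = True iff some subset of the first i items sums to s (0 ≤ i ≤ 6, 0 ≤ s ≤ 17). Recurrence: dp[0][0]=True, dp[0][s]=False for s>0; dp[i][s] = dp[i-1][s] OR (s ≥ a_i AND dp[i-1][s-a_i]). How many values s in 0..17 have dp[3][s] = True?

i\s   0   1   2   3   4   5   6   7   8   9  10  11  12  13  14  15  16  17
  0   T   F   F   F   F   F   F   F   F   F   F   F   F   F   F   F   F   F
  1   T   F   F   F   F   F   F   T   F   F   F   F   F   F   F   F   F   F
  2   T   F   F   F   F   T   F   T   F   F   F   F   T   F   F   F   F   F
  3   T   F   F   F   F   T   F   T   F   F   T   F   T   F   F   F   F   T
  4   T   F   F   F   F   T   F   T   F   F   T   F   T   F   T   F   F   T
  5   T   F   F   F   F   T   T   T   F   F   T   T   T   T   T   F   T   T
  6   T   F   T   F   F   T   T   T   T   T   T   T   T   T   T   T   T   T

6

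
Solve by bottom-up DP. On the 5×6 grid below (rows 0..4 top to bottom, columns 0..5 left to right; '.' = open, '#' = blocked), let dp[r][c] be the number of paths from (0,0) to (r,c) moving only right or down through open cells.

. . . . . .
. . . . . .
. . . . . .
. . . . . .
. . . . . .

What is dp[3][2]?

r\c   0   1   2   3   4   5
  0   1   1   1   1   1   1
  1   1   2   3   4   5   6
  2   1   3   6  10  15  21
  3   1   4  10  20  35  56
  4   1   5  15  35  70 126

10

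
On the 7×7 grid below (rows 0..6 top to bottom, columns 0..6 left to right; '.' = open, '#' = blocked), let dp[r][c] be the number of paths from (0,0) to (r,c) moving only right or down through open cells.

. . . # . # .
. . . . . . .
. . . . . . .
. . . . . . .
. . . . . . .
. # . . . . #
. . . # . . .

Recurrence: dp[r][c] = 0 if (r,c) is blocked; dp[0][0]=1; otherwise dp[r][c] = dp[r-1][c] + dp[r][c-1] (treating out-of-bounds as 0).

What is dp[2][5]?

r\c   0   1   2   3   4   5   6
  0   1   1   1   0   0   0   0
  1   1   2   3   3   3   3   3
  2   1   3   6   9  12  15  18
  3   1   4  10  19  31  46  64
  4   1   5  15  34  65 111 175
  5   1   0  15  49 114 225   0
  6   1   1  16   0 114 339 339

15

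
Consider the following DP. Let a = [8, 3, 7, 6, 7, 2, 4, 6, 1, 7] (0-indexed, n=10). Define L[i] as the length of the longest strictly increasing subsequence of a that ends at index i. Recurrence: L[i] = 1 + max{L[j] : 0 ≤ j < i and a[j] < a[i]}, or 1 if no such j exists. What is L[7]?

3

   i    0    1    2    3    4    5    6    7    8    9
a[i]    8    3    7    6    7    2    4    6    1    7
L[i]    1    1    2    2    3    1    2    3    1    4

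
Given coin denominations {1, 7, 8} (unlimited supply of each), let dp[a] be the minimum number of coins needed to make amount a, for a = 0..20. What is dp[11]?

 a  0  1  2  3  4  5  6  7  8  9 10 11 12 13 14 15 16 17 18 19 20
dp  0  1  2  3  4  5  6  1  1  2  3  4  5  6  2  2  2  3  4  5  6

4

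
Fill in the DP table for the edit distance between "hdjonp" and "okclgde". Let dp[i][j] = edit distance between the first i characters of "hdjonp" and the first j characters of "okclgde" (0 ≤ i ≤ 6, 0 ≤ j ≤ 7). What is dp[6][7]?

   ''  o  k  c  l  g  d  e
''  0  1  2  3  4  5  6  7
 h  1  1  2  3  4  5  6  7
 d  2  2  2  3  4  5  5  6
 j  3  3  3  3  4  5  6  6
 o  4  3  4  4  4  5  6  7
 n  5  4  4  5  5  5  6  7
 p  6  5  5  5  6  6  6  7

7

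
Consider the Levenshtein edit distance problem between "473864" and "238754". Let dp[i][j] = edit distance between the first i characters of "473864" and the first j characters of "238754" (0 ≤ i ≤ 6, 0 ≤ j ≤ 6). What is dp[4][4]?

3

   ''  2  3  8  7  5  4
''  0  1  2  3  4  5  6
 4  1  1  2  3  4  5  5
 7  2  2  2  3  3  4  5
 3  3  3  2  3  4  4  5
 8  4  4  3  2  3  4  5
 6  5  5  4  3  3  4  5
 4  6  6  5  4  4  4  4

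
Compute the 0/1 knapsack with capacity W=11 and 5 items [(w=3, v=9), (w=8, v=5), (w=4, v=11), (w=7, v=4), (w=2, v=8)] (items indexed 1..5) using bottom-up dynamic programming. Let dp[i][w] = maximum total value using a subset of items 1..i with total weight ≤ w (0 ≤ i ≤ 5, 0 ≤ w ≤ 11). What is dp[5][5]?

17

i\w   0   1   2   3   4   5   6   7   8   9  10  11
  0   0   0   0   0   0   0   0   0   0   0   0   0
  1   0   0   0   9   9   9   9   9   9   9   9   9
  2   0   0   0   9   9   9   9   9   9   9   9  14
  3   0   0   0   9  11  11  11  20  20  20  20  20
  4   0   0   0   9  11  11  11  20  20  20  20  20
  5   0   0   8   9  11  17  19  20  20  28  28  28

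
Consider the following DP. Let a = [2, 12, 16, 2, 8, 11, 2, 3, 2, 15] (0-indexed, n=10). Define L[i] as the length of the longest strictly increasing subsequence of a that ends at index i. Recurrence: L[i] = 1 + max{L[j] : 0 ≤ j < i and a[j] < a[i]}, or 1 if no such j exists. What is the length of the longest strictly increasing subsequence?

4

   i    0    1    2    3    4    5    6    7    8    9
a[i]    2   12   16    2    8   11    2    3    2   15
L[i]    1    2    3    1    2    3    1    2    1    4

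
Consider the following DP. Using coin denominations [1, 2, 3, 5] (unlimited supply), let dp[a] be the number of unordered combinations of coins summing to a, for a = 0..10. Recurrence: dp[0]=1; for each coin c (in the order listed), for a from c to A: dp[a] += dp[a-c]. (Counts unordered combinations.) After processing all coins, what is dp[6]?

8

after  coin     0     1     2     3     4     5     6     7     8     9    10
          1     1     1     1     1     1     1     1     1     1     1     1
          2     1     1     2     2     3     3     4     4     5     5     6
          3     1     1     2     3     4     5     7     8    10    12    14
          5     1     1     2     3     4     6     8    10    13    16    20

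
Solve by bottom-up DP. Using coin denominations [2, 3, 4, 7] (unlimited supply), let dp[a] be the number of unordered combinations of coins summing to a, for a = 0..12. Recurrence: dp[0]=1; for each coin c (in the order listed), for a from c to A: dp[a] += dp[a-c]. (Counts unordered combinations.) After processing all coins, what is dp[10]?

after  coin     0     1     2     3     4     5     6     7     8     9    10    11    12
          2     1     0     1     0     1     0     1     0     1     0     1     0     1
          3     1     0     1     1     1     1     2     1     2     2     2     2     3
          4     1     0     1     1     2     1     3     2     4     3     5     4     7
          7     1     0     1     1     2     1     3     3     4     4     6     6     8

6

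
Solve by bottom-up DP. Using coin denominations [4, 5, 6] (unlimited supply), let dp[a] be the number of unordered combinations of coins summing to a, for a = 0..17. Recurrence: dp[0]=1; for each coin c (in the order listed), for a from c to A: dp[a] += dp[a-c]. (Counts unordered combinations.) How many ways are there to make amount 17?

2

after  coin     0     1     2     3     4     5     6     7     8     9    10    11    12    13    14    15    16    17
          4     1     0     0     0     1     0     0     0     1     0     0     0     1     0     0     0     1     0
          5     1     0     0     0     1     1     0     0     1     1     1     0     1     1     1     1     1     1
          6     1     0     0     0     1     1     1     0     1     1     2     1     2     1     2     2     3     2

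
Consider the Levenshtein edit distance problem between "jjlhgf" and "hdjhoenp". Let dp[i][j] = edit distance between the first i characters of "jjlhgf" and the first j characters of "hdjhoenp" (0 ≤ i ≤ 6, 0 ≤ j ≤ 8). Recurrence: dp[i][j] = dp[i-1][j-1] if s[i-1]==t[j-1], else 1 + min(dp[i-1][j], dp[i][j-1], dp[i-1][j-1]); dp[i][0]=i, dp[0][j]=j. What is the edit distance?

7

   ''  h  d  j  h  o  e  n  p
''  0  1  2  3  4  5  6  7  8
 j  1  1  2  2  3  4  5  6  7
 j  2  2  2  2  3  4  5  6  7
 l  3  3  3  3  3  4  5  6  7
 h  4  3  4  4  3  4  5  6  7
 g  5  4  4  5  4  4  5  6  7
 f  6  5  5  5  5  5  5  6  7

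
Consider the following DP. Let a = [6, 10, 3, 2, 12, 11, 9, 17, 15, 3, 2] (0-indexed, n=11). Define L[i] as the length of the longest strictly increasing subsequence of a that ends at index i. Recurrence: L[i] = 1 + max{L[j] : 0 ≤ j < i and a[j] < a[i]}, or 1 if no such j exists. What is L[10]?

1

   i    0    1    2    3    4    5    6    7    8    9   10
a[i]    6   10    3    2   12   11    9   17   15    3    2
L[i]    1    2    1    1    3    3    2    4    4    2    1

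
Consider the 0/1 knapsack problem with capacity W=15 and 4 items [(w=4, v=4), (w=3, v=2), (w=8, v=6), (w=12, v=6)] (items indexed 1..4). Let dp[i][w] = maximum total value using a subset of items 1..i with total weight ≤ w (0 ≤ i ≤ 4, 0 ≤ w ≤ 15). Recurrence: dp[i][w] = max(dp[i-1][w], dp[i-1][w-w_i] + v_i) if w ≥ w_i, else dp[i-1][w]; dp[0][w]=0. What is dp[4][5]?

4

i\w   0   1   2   3   4   5   6   7   8   9  10  11  12  13  14  15
  0   0   0   0   0   0   0   0   0   0   0   0   0   0   0   0   0
  1   0   0   0   0   4   4   4   4   4   4   4   4   4   4   4   4
  2   0   0   0   2   4   4   4   6   6   6   6   6   6   6   6   6
  3   0   0   0   2   4   4   4   6   6   6   6   8  10  10  10  12
  4   0   0   0   2   4   4   4   6   6   6   6   8  10  10  10  12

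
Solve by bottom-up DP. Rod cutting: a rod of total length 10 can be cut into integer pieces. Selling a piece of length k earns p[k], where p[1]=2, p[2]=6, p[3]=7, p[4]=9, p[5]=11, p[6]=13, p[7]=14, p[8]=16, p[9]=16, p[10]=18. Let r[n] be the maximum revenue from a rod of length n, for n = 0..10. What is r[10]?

   n    0    1    2    3    4    5    6    7    8    9   10
r[n]    0    2    6    8   12   14   18   20   24   26   30

30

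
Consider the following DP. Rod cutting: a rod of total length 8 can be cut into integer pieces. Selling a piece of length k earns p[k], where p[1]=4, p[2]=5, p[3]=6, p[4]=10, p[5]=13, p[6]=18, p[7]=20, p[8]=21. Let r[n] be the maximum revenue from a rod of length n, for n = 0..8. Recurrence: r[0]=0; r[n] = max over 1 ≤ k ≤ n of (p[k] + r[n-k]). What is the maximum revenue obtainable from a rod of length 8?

32

   n    0    1    2    3    4    5    6    7    8
r[n]    0    4    8   12   16   20   24   28   32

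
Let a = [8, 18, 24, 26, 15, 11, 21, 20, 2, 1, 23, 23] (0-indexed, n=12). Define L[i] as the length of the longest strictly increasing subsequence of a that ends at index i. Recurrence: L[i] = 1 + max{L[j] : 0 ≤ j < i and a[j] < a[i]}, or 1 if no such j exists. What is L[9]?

1

   i    0    1    2    3    4    5    6    7    8    9   10   11
a[i]    8   18   24   26   15   11   21   20    2    1   23   23
L[i]    1    2    3    4    2    2    3    3    1    1    4    4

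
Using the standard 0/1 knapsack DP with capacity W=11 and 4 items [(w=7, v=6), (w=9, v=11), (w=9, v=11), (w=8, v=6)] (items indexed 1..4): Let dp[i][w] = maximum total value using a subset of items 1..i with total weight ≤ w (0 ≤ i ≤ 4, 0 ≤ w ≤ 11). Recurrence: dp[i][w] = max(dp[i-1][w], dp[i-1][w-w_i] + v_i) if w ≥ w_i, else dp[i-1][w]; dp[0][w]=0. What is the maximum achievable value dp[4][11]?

i\w   0   1   2   3   4   5   6   7   8   9  10  11
  0   0   0   0   0   0   0   0   0   0   0   0   0
  1   0   0   0   0   0   0   0   6   6   6   6   6
  2   0   0   0   0   0   0   0   6   6  11  11  11
  3   0   0   0   0   0   0   0   6   6  11  11  11
  4   0   0   0   0   0   0   0   6   6  11  11  11

11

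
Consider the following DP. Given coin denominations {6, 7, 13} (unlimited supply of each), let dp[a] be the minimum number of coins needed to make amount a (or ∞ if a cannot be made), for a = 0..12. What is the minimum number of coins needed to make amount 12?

 a  0  1  2  3  4  5  6  7  8  9 10 11 12
dp  0  -  -  -  -  -  1  1  -  -  -  -  2
(- denotes ∞ / unreachable)

2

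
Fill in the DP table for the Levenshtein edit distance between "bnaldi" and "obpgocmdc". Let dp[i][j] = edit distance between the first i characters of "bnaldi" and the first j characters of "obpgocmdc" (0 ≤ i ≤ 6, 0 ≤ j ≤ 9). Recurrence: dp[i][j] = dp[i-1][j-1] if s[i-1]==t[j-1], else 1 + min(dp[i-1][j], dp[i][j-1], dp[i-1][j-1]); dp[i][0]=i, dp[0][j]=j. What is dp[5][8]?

   ''  o  b  p  g  o  c  m  d  c
''  0  1  2  3  4  5  6  7  8  9
 b  1  1  1  2  3  4  5  6  7  8
 n  2  2  2  2  3  4  5  6  7  8
 a  3  3  3  3  3  4  5  6  7  8
 l  4  4  4  4  4  4  5  6  7  8
 d  5  5  5  5  5  5  5  6  6  7
 i  6  6  6  6  6  6  6  6  7  7

6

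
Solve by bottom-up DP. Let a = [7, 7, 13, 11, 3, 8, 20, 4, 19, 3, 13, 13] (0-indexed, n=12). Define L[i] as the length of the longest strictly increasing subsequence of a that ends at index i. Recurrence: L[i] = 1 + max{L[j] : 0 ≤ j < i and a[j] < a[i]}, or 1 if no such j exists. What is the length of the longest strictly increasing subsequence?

   i    0    1    2    3    4    5    6    7    8    9   10   11
a[i]    7    7   13   11    3    8   20    4   19    3   13   13
L[i]    1    1    2    2    1    2    3    2    3    1    3    3

3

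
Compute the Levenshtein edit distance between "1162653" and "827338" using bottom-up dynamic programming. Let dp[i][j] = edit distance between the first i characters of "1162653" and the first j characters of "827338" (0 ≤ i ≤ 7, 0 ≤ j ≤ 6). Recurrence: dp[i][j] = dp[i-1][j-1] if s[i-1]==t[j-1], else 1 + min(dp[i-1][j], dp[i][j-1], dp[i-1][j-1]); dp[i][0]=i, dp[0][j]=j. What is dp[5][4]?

   ''  8  2  7  3  3  8
''  0  1  2  3  4  5  6
 1  1  1  2  3  4  5  6
 1  2  2  2  3  4  5  6
 6  3  3  3  3  4  5  6
 2  4  4  3  4  4  5  6
 6  5  5  4  4  5  5  6
 5  6  6  5  5  5  6  6
 3  7  7  6  6  5  5  6

5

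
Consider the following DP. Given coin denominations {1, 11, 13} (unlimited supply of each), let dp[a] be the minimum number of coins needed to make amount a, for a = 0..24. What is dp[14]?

 a  0  1  2  3  4  5  6  7  8  9 10 11 12 13 14 15 16 17 18 19 20 21 22 23 24
dp  0  1  2  3  4  5  6  7  8  9 10  1  2  1  2  3  4  5  6  7  8  9  2  3  2

2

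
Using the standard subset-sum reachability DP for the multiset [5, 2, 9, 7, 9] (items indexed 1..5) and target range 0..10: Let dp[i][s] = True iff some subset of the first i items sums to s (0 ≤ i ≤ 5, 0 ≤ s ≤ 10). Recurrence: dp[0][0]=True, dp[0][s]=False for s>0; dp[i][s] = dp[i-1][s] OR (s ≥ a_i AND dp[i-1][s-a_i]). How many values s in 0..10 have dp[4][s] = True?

5

i\s   0   1   2   3   4   5   6   7   8   9  10
  0   T   F   F   F   F   F   F   F   F   F   F
  1   T   F   F   F   F   T   F   F   F   F   F
  2   T   F   T   F   F   T   F   T   F   F   F
  3   T   F   T   F   F   T   F   T   F   T   F
  4   T   F   T   F   F   T   F   T   F   T   F
  5   T   F   T   F   F   T   F   T   F   T   F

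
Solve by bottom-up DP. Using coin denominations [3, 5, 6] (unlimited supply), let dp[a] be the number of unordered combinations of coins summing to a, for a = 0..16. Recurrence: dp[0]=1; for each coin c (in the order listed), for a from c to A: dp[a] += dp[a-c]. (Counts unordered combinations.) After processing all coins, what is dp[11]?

after  coin     0     1     2     3     4     5     6     7     8     9    10    11    12    13    14    15    16
          3     1     0     0     1     0     0     1     0     0     1     0     0     1     0     0     1     0
          5     1     0     0     1     0     1     1     0     1     1     1     1     1     1     1     2     1
          6     1     0     0     1     0     1     2     0     1     2     1     2     3     1     2     4     2

2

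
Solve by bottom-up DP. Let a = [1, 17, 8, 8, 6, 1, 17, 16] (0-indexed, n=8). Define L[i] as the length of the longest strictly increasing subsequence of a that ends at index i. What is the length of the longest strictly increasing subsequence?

3

   i    0    1    2    3    4    5    6    7
a[i]    1   17    8    8    6    1   17   16
L[i]    1    2    2    2    2    1    3    3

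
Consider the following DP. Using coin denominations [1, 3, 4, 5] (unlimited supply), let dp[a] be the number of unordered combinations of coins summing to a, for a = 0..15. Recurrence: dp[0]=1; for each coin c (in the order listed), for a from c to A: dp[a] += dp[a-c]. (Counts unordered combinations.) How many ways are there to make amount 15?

27

after  coin     0     1     2     3     4     5     6     7     8     9    10    11    12    13    14    15
          1     1     1     1     1     1     1     1     1     1     1     1     1     1     1     1     1
          3     1     1     1     2     2     2     3     3     3     4     4     4     5     5     5     6
          4     1     1     1     2     3     3     4     5     6     7     8     9    11    12    13    15
          5     1     1     1     2     3     4     5     6     8    10    12    14    17    20    23    27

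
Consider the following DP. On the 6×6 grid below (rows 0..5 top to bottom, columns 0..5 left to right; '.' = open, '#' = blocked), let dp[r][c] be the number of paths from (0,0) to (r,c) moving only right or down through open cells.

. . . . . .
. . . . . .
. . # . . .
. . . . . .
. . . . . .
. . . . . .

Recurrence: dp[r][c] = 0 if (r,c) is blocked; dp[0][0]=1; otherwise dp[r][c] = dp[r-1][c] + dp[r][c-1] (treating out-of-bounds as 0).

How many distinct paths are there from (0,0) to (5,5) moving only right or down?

r\c   0   1   2   3   4   5
  0   1   1   1   1   1   1
  1   1   2   3   4   5   6
  2   1   3   0   4   9  15
  3   1   4   4   8  17  32
  4   1   5   9  17  34  66
  5   1   6  15  32  66 132

132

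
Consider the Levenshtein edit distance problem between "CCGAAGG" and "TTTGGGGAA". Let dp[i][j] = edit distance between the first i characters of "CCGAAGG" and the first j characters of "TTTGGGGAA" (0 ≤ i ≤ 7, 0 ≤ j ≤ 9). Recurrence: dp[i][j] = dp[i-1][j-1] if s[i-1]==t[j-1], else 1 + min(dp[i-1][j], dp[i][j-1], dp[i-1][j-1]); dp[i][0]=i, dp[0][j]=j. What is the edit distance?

7

   ''  T  T  T  G  G  G  G  A  A
''  0  1  2  3  4  5  6  7  8  9
 C  1  1  2  3  4  5  6  7  8  9
 C  2  2  2  3  4  5  6  7  8  9
 G  3  3  3  3  3  4  5  6  7  8
 A  4  4  4  4  4  4  5  6  6  7
 A  5  5  5  5  5  5  5  6  6  6
 G  6  6  6  6  5  5  5  5  6  7
 G  7  7  7  7  6  5  5  5  6  7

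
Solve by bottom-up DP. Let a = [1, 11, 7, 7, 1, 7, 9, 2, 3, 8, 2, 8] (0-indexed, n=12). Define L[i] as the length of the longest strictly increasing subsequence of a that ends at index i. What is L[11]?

4

   i    0    1    2    3    4    5    6    7    8    9   10   11
a[i]    1   11    7    7    1    7    9    2    3    8    2    8
L[i]    1    2    2    2    1    2    3    2    3    4    2    4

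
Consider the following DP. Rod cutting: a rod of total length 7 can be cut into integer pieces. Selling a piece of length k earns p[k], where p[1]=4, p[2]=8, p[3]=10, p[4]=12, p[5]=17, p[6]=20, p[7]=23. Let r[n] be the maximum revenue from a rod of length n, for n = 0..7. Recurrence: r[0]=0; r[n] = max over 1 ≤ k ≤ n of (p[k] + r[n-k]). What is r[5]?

   n    0    1    2    3    4    5    6    7
r[n]    0    4    8   12   16   20   24   28

20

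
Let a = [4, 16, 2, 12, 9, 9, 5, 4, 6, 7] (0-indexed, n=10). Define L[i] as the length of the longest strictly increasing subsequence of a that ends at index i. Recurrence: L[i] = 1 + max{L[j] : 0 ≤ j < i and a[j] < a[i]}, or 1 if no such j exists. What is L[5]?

   i    0    1    2    3    4    5    6    7    8    9
a[i]    4   16    2   12    9    9    5    4    6    7
L[i]    1    2    1    2    2    2    2    2    3    4

2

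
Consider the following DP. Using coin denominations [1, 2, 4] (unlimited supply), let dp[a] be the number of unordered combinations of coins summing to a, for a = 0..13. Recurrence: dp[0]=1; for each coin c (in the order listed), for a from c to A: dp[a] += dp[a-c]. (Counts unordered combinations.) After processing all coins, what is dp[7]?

after  coin     0     1     2     3     4     5     6     7     8     9    10    11    12    13
          1     1     1     1     1     1     1     1     1     1     1     1     1     1     1
          2     1     1     2     2     3     3     4     4     5     5     6     6     7     7
          4     1     1     2     2     4     4     6     6     9     9    12    12    16    16

6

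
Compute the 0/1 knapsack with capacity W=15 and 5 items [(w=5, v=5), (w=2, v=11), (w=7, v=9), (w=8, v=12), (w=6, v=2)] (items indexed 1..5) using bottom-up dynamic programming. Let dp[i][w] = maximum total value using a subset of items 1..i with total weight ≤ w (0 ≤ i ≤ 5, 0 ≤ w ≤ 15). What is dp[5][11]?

23

i\w   0   1   2   3   4   5   6   7   8   9  10  11  12  13  14  15
  0   0   0   0   0   0   0   0   0   0   0   0   0   0   0   0   0
  1   0   0   0   0   0   5   5   5   5   5   5   5   5   5   5   5
  2   0   0  11  11  11  11  11  16  16  16  16  16  16  16  16  16
  3   0   0  11  11  11  11  11  16  16  20  20  20  20  20  25  25
  4   0   0  11  11  11  11  11  16  16  20  23  23  23  23  25  28
  5   0   0  11  11  11  11  11  16  16  20  23  23  23  23  25  28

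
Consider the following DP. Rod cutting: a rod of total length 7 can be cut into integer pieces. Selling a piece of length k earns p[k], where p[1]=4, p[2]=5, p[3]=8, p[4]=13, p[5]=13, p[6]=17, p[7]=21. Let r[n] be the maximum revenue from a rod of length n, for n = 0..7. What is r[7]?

   n    0    1    2    3    4    5    6    7
r[n]    0    4    8   12   16   20   24   28

28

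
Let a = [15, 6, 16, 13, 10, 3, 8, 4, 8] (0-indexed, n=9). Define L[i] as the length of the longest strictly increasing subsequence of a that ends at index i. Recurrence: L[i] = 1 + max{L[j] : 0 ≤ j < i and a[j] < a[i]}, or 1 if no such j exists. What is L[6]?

   i    0    1    2    3    4    5    6    7    8
a[i]   15    6   16   13   10    3    8    4    8
L[i]    1    1    2    2    2    1    2    2    3

2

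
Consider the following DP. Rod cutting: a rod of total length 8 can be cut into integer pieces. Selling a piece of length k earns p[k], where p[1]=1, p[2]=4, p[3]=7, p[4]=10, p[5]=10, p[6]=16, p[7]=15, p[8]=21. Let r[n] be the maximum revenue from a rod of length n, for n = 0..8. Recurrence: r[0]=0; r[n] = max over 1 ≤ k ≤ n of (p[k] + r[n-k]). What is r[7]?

   n    0    1    2    3    4    5    6    7    8
r[n]    0    1    4    7   10   11   16   17   21

17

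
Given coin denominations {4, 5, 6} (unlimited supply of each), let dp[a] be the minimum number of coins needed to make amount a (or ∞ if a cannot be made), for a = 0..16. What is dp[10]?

 a  0  1  2  3  4  5  6  7  8  9 10 11 12 13 14 15 16
dp  0  -  -  -  1  1  1  -  2  2  2  2  2  3  3  3  3
(- denotes ∞ / unreachable)

2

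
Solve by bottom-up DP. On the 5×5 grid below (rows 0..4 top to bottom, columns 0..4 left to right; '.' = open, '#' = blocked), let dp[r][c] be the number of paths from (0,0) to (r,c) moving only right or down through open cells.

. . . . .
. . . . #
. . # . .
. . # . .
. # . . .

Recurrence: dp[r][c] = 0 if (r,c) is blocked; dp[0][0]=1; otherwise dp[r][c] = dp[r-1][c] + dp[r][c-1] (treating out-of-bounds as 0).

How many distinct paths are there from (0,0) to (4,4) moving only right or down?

r\c   0   1   2   3   4
  0   1   1   1   1   1
  1   1   2   3   4   0
  2   1   3   0   4   4
  3   1   4   0   4   8
  4   1   0   0   4  12

12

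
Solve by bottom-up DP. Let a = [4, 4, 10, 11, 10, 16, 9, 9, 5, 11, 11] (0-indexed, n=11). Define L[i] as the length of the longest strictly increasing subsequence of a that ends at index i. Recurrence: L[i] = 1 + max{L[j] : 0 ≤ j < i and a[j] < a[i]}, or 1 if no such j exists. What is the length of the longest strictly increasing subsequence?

   i    0    1    2    3    4    5    6    7    8    9   10
a[i]    4    4   10   11   10   16    9    9    5   11   11
L[i]    1    1    2    3    2    4    2    2    2    3    3

4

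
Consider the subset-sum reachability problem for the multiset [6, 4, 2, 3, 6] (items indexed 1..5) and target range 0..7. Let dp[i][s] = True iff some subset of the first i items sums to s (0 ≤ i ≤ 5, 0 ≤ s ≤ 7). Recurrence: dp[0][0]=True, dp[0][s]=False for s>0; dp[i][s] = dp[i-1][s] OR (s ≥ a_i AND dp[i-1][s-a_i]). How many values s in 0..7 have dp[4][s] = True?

i\s   0   1   2   3   4   5   6   7
  0   T   F   F   F   F   F   F   F
  1   T   F   F   F   F   F   T   F
  2   T   F   F   F   T   F   T   F
  3   T   F   T   F   T   F   T   F
  4   T   F   T   T   T   T   T   T
  5   T   F   T   T   T   T   T   T

7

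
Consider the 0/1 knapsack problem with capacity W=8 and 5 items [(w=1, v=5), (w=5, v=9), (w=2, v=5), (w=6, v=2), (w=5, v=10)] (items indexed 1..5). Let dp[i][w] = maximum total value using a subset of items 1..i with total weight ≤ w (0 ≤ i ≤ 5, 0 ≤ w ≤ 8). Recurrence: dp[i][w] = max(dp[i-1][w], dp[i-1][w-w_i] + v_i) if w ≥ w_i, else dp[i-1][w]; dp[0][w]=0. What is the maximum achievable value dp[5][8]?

20

i\w   0   1   2   3   4   5   6   7   8
  0   0   0   0   0   0   0   0   0   0
  1   0   5   5   5   5   5   5   5   5
  2   0   5   5   5   5   9  14  14  14
  3   0   5   5  10  10  10  14  14  19
  4   0   5   5  10  10  10  14  14  19
  5   0   5   5  10  10  10  15  15  20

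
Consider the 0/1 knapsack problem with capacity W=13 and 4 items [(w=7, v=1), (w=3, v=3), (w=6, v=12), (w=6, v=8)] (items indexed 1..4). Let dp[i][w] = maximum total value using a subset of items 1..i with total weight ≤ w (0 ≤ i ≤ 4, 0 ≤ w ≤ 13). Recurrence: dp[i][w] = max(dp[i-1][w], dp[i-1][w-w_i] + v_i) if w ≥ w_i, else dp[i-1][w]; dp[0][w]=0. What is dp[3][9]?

15

i\w   0   1   2   3   4   5   6   7   8   9  10  11  12  13
  0   0   0   0   0   0   0   0   0   0   0   0   0   0   0
  1   0   0   0   0   0   0   0   1   1   1   1   1   1   1
  2   0   0   0   3   3   3   3   3   3   3   4   4   4   4
  3   0   0   0   3   3   3  12  12  12  15  15  15  15  15
  4   0   0   0   3   3   3  12  12  12  15  15  15  20  20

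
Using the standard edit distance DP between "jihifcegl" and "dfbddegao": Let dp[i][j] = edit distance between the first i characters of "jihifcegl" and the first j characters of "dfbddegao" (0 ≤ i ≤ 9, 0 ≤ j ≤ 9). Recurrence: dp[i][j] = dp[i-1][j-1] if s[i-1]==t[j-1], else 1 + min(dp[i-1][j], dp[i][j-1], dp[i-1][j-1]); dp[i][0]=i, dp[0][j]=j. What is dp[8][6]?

7

   ''  d  f  b  d  d  e  g  a  o
''  0  1  2  3  4  5  6  7  8  9
 j  1  1  2  3  4  5  6  7  8  9
 i  2  2  2  3  4  5  6  7  8  9
 h  3  3  3  3  4  5  6  7  8  9
 i  4  4  4  4  4  5  6  7  8  9
 f  5  5  4  5  5  5  6  7  8  9
 c  6  6  5  5  6  6  6  7  8  9
 e  7  7  6  6  6  7  6  7  8  9
 g  8  8  7  7  7  7  7  6  7  8
 l  9  9  8  8  8  8  8  7  7  8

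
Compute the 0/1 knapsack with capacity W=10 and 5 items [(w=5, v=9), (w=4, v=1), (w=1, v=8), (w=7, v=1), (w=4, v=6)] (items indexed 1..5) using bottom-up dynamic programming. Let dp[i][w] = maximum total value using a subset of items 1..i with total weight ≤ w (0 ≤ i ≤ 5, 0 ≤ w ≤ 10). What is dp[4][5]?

9

i\w   0   1   2   3   4   5   6   7   8   9  10
  0   0   0   0   0   0   0   0   0   0   0   0
  1   0   0   0   0   0   9   9   9   9   9   9
  2   0   0   0   0   1   9   9   9   9  10  10
  3   0   8   8   8   8   9  17  17  17  17  18
  4   0   8   8   8   8   9  17  17  17  17  18
  5   0   8   8   8   8  14  17  17  17  17  23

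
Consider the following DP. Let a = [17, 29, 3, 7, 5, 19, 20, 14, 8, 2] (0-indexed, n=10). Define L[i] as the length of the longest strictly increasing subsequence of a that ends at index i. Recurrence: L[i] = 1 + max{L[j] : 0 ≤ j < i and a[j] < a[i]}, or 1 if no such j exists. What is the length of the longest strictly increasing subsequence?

   i    0    1    2    3    4    5    6    7    8    9
a[i]   17   29    3    7    5   19   20   14    8    2
L[i]    1    2    1    2    2    3    4    3    3    1

4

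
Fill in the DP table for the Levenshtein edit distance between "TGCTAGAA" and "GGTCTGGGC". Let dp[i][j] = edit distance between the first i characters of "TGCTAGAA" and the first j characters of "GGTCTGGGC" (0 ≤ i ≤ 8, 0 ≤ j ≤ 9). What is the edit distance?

   ''  G  G  T  C  T  G  G  G  C
''  0  1  2  3  4  5  6  7  8  9
 T  1  1  2  2  3  4  5  6  7  8
 G  2  1  1  2  3  4  4  5  6  7
 C  3  2  2  2  2  3  4  5  6  6
 T  4  3  3  2  3  2  3  4  5  6
 A  5  4  4  3  3  3  3  4  5  6
 G  6  5  4  4  4  4  3  3  4  5
 A  7  6  5  5  5  5  4  4  4  5
 A  8  7  6  6  6  6  5  5  5  5

5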